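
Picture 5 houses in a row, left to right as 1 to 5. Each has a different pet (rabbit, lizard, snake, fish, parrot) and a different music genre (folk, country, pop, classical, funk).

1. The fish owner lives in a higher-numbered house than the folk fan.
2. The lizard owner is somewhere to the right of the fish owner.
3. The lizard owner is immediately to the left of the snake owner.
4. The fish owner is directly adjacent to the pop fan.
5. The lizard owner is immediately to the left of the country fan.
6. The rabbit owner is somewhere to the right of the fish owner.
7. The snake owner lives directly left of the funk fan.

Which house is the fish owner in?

2

Clue 7: the snake owner is in house 4.
From clue 7, the funk fan must be in house 5.
The only pet still possible for house 1 is parrot.
House 2's pet must be fish (nothing else left).
House 5's pet must be rabbit (nothing else left).
By clue 1, the folk fan is in house 1.
The only pet still possible for house 3 is lizard.
House 2's music genre must be classical (nothing else left).
So house 3 gets pop for music genre.
The only music genre still possible for house 4 is country.
So: house 1 = parrot/folk, house 2 = fish/classical, house 3 = lizard/pop, house 4 = snake/country, house 5 = rabbit/funk.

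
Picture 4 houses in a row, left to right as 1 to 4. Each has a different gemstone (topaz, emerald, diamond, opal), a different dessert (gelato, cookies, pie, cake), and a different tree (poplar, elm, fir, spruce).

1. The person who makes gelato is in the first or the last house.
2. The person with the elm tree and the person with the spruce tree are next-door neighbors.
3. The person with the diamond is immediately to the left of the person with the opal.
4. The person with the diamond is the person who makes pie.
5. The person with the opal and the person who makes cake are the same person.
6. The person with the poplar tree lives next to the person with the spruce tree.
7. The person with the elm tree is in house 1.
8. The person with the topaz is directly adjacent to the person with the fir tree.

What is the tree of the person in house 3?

poplar

From clue 7, the person with the elm tree must be in house 1.
From clue 2, the person with the spruce tree must be in house 2.
The person with the poplar tree is in house 3 (clue 6).
The only tree still possible for house 4 is fir.
Clue 8: the person with the topaz is in house 3.
By clue 3, the person with the diamond is in house 1.
The person with the opal is in house 2 (clue 3).
Clue 4 places the person who makes pie in house 1.
The person who makes cake is in house 2 (clue 5).
House 4 gemstone: only emerald fits.
That leaves cookies as the dessert for house 3.
The only dessert still possible for house 4 is gelato.
So: house 1 = diamond/pie/elm, house 2 = opal/cake/spruce, house 3 = topaz/cookies/poplar, house 4 = emerald/gelato/fir.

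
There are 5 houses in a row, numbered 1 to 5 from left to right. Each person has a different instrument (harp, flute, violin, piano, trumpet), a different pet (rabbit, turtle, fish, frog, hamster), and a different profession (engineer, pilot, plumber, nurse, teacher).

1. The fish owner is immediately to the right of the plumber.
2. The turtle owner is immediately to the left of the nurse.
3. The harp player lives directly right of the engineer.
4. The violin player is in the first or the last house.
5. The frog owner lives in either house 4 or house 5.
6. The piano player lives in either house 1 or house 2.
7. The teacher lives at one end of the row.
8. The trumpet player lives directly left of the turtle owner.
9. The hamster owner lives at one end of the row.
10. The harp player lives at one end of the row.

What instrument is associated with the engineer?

flute

The harp player is in house 5 (clue 10).
House 1 instrument: only violin fits.
House 2 instrument: only piano fits.
House 3 instrument: only trumpet fits.
House 4's instrument must be flute (nothing else left).
Clue 3 places the engineer in house 4.
By clue 8, the turtle owner is in house 4.
So house 1 gets hamster for pet.
That leaves frog as the pet for house 5.
By clue 2, the nurse is in house 5.
House 1's profession must be teacher (nothing else left).
House 3 profession: only pilot fits.
Clue 1 places the fish owner in house 3.
That leaves rabbit as the pet for house 2.
House 2 profession: only plumber fits.
So: house 1 = violin/hamster/teacher, house 2 = piano/rabbit/plumber, house 3 = trumpet/fish/pilot, house 4 = flute/turtle/engineer, house 5 = harp/frog/nurse.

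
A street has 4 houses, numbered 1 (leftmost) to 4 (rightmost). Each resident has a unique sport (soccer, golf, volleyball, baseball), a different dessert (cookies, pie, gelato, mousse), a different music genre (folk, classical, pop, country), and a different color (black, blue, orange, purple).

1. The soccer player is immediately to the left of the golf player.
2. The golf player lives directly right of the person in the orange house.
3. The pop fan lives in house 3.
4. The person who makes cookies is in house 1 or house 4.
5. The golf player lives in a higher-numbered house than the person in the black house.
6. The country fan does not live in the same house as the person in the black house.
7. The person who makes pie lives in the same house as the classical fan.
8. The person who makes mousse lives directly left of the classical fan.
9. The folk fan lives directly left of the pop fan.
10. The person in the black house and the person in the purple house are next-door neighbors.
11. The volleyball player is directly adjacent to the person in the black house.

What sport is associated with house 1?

By clue 3, the pop fan is in house 3.
Clue 9 places the folk fan in house 2.
House 1 music genre: only country fits.
The only music genre still possible for house 4 is classical.
From clue 7, the person who makes pie must be in house 4.
From clue 8, the person who makes mousse must be in house 3.
The only dessert still possible for house 2 is gelato.
So house 1 gets cookies for dessert.
The golf player is narrowed to house 3 or 4; consider each.
Placing it in house 3 leads to a contradiction, so it's in house 4.
The soccer player is in house 3 (clue 1).
By clue 2, the person in the orange house is in house 3.
By clue 10, the person in the purple house is in house 1.
Clue 11 places the volleyball player in house 1.
That leaves baseball as the sport for house 2.
The only color still possible for house 2 is black.
So house 4 gets blue for color.
So: house 1 = volleyball/cookies/country/purple, house 2 = baseball/gelato/folk/black, house 3 = soccer/mousse/pop/orange, house 4 = golf/pie/classical/blue.

volleyball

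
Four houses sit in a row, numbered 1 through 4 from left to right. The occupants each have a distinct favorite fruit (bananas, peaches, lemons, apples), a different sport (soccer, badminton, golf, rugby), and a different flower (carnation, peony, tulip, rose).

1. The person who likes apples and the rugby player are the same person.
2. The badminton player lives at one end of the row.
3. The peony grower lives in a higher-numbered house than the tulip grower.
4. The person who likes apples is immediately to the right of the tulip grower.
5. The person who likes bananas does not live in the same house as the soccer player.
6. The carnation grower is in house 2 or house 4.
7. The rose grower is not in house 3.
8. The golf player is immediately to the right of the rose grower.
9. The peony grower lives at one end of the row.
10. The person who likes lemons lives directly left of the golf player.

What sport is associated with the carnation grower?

By clue 9, the peony grower is in house 4.
House 3 flower: only tulip fits.
The person who likes apples is in house 4 (clue 4).
House 1's flower must be rose (nothing else left).
House 2's flower must be carnation (nothing else left).
Clue 1: the rugby player is in house 4.
By clue 8, the golf player is in house 2.
The person who likes lemons is in house 1 (clue 10).
So house 3 gets soccer for sport.
Clue 5: the person who likes bananas is in house 2.
House 3 favorite fruit: only peaches fits.
House 1 sport: only badminton fits.
So: house 1 = lemons/badminton/rose, house 2 = bananas/golf/carnation, house 3 = peaches/soccer/tulip, house 4 = apples/rugby/peony.

golf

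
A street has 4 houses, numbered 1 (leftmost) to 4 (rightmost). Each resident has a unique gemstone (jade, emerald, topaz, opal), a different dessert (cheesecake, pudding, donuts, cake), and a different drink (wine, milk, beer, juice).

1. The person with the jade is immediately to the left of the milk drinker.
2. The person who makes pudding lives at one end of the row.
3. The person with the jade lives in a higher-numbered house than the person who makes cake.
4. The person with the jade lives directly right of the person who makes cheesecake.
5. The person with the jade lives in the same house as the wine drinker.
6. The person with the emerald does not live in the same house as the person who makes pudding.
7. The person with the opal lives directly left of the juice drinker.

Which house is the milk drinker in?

The only dessert still possible for house 3 is donuts.
House 4's dessert must be pudding (nothing else left).
That leaves beer as the drink for house 1.
The only gemstone still possible for house 4 is topaz.
The person with the jade is narrowed to house 2 or 3; consider each.
Placing it in house 2 leads to a contradiction, so it's in house 3.
Clue 1: the milk drinker is in house 4.
The person who makes cheesecake is in house 2 (clue 4).
Clue 5: the wine drinker is in house 3.
House 1 dessert: only cake fits.
The only drink still possible for house 2 is juice.
Clue 7: the person with the opal is in house 1.
That leaves emerald as the gemstone for house 2.
So: house 1 = opal/cake/beer, house 2 = emerald/cheesecake/juice, house 3 = jade/donuts/wine, house 4 = topaz/pudding/milk.

4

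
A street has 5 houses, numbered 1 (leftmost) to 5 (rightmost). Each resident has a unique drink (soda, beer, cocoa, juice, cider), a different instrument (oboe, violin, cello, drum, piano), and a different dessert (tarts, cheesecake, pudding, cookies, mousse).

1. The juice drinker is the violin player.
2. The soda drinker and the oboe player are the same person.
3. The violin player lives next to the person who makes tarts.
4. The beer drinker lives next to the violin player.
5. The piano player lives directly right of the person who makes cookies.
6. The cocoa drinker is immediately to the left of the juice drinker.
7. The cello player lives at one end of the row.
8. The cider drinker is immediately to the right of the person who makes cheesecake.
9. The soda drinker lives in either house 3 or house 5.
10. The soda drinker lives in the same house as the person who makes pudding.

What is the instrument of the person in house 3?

The soda drinker is narrowed to house 3 or 5; consider each.
Placing it in house 3 leads to a contradiction, so it's in house 5.
Clue 2: the oboe player is in house 5.
The person who makes pudding is in house 5 (clue 10).
The only instrument still possible for house 1 is cello.
The cider drinker is narrowed to house 2 or 3 or 4; consider each.
Placing it in house 2 and house 3 leads to a contradiction, so it's in house 4.
Clue 8: the person who makes cheesecake is in house 3.
House 4's instrument must be drum (nothing else left).
The cocoa drinker is narrowed to house 1 or 2; consider each.
Placing it in house 2 leads to a contradiction, so it's in house 1.
Clue 6 places the juice drinker in house 2.
House 3 drink: only beer fits.
By clue 1, the violin player is in house 2.
By clue 3, the person who makes tarts is in house 1.
That leaves piano as the instrument for house 3.
The only dessert still possible for house 2 is cookies.
The only dessert still possible for house 4 is mousse.
So: house 1 = cocoa/cello/tarts, house 2 = juice/violin/cookies, house 3 = beer/piano/cheesecake, house 4 = cider/drum/mousse, house 5 = soda/oboe/pudding.

piano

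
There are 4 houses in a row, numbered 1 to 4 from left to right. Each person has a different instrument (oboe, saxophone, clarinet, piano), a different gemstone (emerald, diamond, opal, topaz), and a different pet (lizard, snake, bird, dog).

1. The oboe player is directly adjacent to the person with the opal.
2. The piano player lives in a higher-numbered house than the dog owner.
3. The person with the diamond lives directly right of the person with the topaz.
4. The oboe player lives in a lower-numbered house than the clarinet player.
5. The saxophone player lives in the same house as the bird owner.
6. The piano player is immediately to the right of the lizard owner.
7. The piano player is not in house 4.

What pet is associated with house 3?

snake

The piano player is narrowed to house 2 or 3; consider each.
Placing it in house 2 leads to a contradiction, so it's in house 3.
Clue 6 places the lizard owner in house 2.
So house 1 gets dog for pet.
The saxophone player is in house 4 (clue 5).
Clue 5 places the bird owner in house 4.
House 1's instrument must be oboe (nothing else left).
The only instrument still possible for house 2 is clarinet.
That leaves snake as the pet for house 3.
By clue 1, the person with the opal is in house 2.
The person with the diamond is in house 4 (clue 3).
From clue 3, the person with the topaz must be in house 3.
The only gemstone still possible for house 1 is emerald.
So: house 1 = oboe/emerald/dog, house 2 = clarinet/opal/lizard, house 3 = piano/topaz/snake, house 4 = saxophone/diamond/bird.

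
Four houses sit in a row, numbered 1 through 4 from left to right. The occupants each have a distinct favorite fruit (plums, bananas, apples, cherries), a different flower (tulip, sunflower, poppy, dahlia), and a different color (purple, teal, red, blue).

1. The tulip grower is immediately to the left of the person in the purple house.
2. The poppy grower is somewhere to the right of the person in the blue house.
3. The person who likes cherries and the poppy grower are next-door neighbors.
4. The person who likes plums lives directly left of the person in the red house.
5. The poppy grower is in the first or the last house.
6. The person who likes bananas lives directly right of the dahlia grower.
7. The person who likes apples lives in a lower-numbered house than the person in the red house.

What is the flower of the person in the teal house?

By clue 5, the poppy grower is in house 4.
Clue 3 places the person who likes cherries in house 3.
The only favorite fruit still possible for house 4 is bananas.
Clue 6 places the dahlia grower in house 3.
House 4's color must be teal (nothing else left).
So house 1 gets blue for color.
The person who likes apples is narrowed to house 1 or 2; consider each.
Placing it in house 2 leads to a contradiction, so it's in house 1.
That leaves plums as the favorite fruit for house 2.
The person in the red house is in house 3 (clue 4).
House 2's color must be purple (nothing else left).
By clue 1, the tulip grower is in house 1.
The only flower still possible for house 2 is sunflower.
So: house 1 = apples/tulip/blue, house 2 = plums/sunflower/purple, house 3 = cherries/dahlia/red, house 4 = bananas/poppy/teal.

poppy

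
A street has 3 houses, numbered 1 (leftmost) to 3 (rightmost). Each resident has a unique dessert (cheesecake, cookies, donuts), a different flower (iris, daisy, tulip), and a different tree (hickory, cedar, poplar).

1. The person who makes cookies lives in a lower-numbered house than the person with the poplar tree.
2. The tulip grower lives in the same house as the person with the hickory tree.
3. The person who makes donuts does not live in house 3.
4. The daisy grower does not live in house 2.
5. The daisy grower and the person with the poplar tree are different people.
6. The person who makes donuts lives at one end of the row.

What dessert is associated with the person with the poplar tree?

cheesecake

Clue 6 places the person who makes donuts in house 1.
House 3's dessert must be cheesecake (nothing else left).
From clue 1, the person with the poplar tree must be in house 3.
Clue 5 places the daisy grower in house 1.
House 2 dessert: only cookies fits.
Clue 2 places the tulip grower in house 2.
The person with the hickory tree is in house 2 (clue 2).
House 3's flower must be iris (nothing else left).
That leaves cedar as the tree for house 1.
So: house 1 = donuts/daisy/cedar, house 2 = cookies/tulip/hickory, house 3 = cheesecake/iris/poplar.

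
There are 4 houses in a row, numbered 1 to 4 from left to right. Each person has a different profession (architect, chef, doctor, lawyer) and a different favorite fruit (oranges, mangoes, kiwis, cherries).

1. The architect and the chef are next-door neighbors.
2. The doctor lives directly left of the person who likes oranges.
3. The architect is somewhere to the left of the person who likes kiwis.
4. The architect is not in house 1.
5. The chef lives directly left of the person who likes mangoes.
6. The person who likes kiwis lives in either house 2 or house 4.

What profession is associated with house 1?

House 4's profession must be lawyer (nothing else left).
That leaves cherries as the favorite fruit for house 1.
By clue 3, the person who likes kiwis is in house 4.
House 3's profession must be architect (nothing else left).
By clue 1, the chef is in house 2.
Clue 5: the person who likes mangoes is in house 3.
That leaves doctor as the profession for house 1.
The only favorite fruit still possible for house 2 is oranges.
So: house 1 = doctor/cherries, house 2 = chef/oranges, house 3 = architect/mangoes, house 4 = lawyer/kiwis.

doctor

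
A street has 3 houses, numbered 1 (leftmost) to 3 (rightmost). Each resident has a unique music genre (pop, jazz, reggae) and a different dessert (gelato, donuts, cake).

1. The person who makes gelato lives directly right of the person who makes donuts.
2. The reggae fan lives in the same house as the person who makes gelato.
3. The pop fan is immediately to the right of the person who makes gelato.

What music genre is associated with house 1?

jazz

Clue 3: the pop fan is in house 3.
The person who makes gelato is in house 2 (clue 3).
That leaves jazz as the music genre for house 1.
House 2's music genre must be reggae (nothing else left).
So house 1 gets donuts for dessert.
So house 3 gets cake for dessert.
So: house 1 = jazz/donuts, house 2 = reggae/gelato, house 3 = pop/cake.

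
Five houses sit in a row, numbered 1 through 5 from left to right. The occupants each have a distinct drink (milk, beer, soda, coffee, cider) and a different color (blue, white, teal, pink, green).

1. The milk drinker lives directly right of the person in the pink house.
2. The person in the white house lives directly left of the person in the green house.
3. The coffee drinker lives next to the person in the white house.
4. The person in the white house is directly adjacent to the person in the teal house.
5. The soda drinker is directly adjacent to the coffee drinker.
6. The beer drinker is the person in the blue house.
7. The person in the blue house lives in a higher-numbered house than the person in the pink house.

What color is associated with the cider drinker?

The beer drinker is narrowed to house 2 or 3 or 4 or 5; consider each.
Placing it in house 2 and house 3 and house 4 leads to a contradiction, so it's in house 5.
By clue 6, the person in the blue house is in house 5.
The milk drinker is narrowed to house 2 or 3 or 4; consider each.
Placing it in house 3 and house 4 leads to a contradiction, so it's in house 2.
Clue 1 places the person in the pink house in house 1.
House 1 drink: only cider fits.
The coffee drinker is narrowed to house 3 or 4; consider each.
Placing it in house 3 leads to a contradiction, so it's in house 4.
Clue 3 places the person in the white house in house 3.
By clue 5, the soda drinker is in house 3.
The only color still possible for house 2 is teal.
That leaves green as the color for house 4.
So: house 1 = cider/pink, house 2 = milk/teal, house 3 = soda/white, house 4 = coffee/green, house 5 = beer/blue.

pink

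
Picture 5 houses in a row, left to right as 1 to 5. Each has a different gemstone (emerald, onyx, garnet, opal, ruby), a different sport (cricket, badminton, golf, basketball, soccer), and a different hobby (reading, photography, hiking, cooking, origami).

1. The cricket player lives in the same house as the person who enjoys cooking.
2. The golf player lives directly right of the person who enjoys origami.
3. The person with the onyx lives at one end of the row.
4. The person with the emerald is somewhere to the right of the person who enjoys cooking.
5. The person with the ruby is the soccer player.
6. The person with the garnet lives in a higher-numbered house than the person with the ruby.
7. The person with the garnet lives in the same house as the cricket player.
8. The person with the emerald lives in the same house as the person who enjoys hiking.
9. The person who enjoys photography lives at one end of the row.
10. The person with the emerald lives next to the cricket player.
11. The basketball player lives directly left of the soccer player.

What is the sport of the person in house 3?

The person with the emerald is narrowed to house 4 or 5; consider each.
Placing it in house 4 leads to a contradiction, so it's in house 5.
Clue 8 places the person who enjoys hiking in house 5.
By clue 10, the cricket player is in house 4.
House 1 gemstone: only onyx fits.
From clue 1, the person who enjoys cooking must be in house 4.
From clue 7, the person with the garnet must be in house 4.
So house 1 gets photography for hobby.
House 2 hobby: only origami fits.
That leaves reading as the hobby for house 3.
Clue 2: the golf player is in house 3.
House 2 sport: only soccer fits.
House 5's sport must be badminton (nothing else left).
From clue 5, the person with the ruby must be in house 2.
So house 3 gets opal for gemstone.
House 1 sport: only basketball fits.
So: house 1 = onyx/basketball/photography, house 2 = ruby/soccer/origami, house 3 = opal/golf/reading, house 4 = garnet/cricket/cooking, house 5 = emerald/badminton/hiking.

golf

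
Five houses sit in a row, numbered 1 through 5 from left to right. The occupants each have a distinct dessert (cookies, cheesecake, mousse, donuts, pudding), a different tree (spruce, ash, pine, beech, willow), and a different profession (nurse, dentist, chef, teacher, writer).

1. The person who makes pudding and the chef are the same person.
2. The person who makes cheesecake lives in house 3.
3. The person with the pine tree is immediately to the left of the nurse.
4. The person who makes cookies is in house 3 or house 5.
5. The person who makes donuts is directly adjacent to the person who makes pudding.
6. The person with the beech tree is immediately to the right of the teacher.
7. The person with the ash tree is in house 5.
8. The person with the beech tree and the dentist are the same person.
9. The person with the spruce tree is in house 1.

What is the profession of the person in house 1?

chef

Clue 2: the person who makes cheesecake is in house 3.
The person with the ash tree is in house 5 (clue 7).
The person with the spruce tree is in house 1 (clue 9).
That leaves cookies as the dessert for house 5.
That leaves mousse as the dessert for house 4.
The person who makes donuts is narrowed to house 1 or 2; consider each.
Placing it in house 1 leads to a contradiction, so it's in house 2.
By clue 5, the person who makes pudding is in house 1.
The chef is in house 1 (clue 1).
The person with the beech tree is narrowed to house 3 or 4; consider each.
Placing it in house 4 leads to a contradiction, so it's in house 3.
By clue 6, the teacher is in house 2.
The dentist is in house 3 (clue 8).
From clue 3, the person with the pine tree must be in house 4.
The nurse is in house 5 (clue 3).
So house 2 gets willow for tree.
The only profession still possible for house 4 is writer.
So: house 1 = pudding/spruce/chef, house 2 = donuts/willow/teacher, house 3 = cheesecake/beech/dentist, house 4 = mousse/pine/writer, house 5 = cookies/ash/nurse.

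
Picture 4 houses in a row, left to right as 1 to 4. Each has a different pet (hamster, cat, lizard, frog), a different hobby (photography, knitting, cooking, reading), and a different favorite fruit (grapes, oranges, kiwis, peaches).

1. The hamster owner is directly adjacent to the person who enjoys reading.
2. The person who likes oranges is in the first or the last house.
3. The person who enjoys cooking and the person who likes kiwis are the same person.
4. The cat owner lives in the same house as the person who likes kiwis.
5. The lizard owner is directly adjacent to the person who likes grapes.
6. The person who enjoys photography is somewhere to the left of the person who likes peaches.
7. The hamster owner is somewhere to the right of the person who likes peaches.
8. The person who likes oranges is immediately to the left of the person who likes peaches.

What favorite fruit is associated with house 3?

grapes

Clue 8: the person who likes oranges is in house 1.
Clue 8 places the person who likes peaches in house 2.
Clue 6 places the person who enjoys photography in house 1.
House 1 pet: only frog fits.
House 2 pet: only lizard fits.
From clue 5, the person who likes grapes must be in house 3.
The only favorite fruit still possible for house 4 is kiwis.
The person who enjoys cooking is in house 4 (clue 3).
By clue 4, the cat owner is in house 4.
So house 3 gets hamster for pet.
The person who enjoys reading is in house 2 (clue 1).
The only hobby still possible for house 3 is knitting.
So: house 1 = frog/photography/oranges, house 2 = lizard/reading/peaches, house 3 = hamster/knitting/grapes, house 4 = cat/cooking/kiwis.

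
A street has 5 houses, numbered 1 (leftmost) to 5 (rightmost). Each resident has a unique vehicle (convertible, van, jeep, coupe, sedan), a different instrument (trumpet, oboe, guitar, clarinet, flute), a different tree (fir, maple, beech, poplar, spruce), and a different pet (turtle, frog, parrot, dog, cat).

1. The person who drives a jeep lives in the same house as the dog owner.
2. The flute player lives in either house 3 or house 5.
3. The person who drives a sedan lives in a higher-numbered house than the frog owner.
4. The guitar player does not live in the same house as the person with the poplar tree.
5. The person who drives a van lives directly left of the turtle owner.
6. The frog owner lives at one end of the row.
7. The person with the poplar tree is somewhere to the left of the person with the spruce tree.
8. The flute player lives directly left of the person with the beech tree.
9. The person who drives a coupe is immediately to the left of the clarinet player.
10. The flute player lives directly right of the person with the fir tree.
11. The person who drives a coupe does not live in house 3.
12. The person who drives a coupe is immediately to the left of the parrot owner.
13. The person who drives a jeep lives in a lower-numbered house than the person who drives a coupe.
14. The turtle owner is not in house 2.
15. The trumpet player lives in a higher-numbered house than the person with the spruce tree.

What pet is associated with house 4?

By clue 6, the frog owner is in house 1.
Clue 8: the flute player is in house 3.
By clue 8, the person with the beech tree is in house 4.
The person with the fir tree is in house 2 (clue 10).
House 3's tree must be spruce (nothing else left).
The only tree still possible for house 5 is maple.
The person who drives a coupe is in house 4 (clue 9).
Clue 9 places the clarinet player in house 5.
Clue 12: the parrot owner is in house 5.
The only vehicle still possible for house 1 is convertible.
That leaves sedan as the vehicle for house 5.
House 1 instrument: only oboe fits.
So house 2 gets guitar for instrument.
House 4's instrument must be trumpet (nothing else left).
House 1 tree: only poplar fits.
The person who drives a jeep is narrowed to house 2 or 3; consider each.
Placing it in house 3 leads to a contradiction, so it's in house 2.
Clue 1 places the dog owner in house 2.
The only vehicle still possible for house 3 is van.
The turtle owner is in house 4 (clue 5).
So house 3 gets cat for pet.
So: house 1 = convertible/oboe/poplar/frog, house 2 = jeep/guitar/fir/dog, house 3 = van/flute/spruce/cat, house 4 = coupe/trumpet/beech/turtle, house 5 = sedan/clarinet/maple/parrot.

turtle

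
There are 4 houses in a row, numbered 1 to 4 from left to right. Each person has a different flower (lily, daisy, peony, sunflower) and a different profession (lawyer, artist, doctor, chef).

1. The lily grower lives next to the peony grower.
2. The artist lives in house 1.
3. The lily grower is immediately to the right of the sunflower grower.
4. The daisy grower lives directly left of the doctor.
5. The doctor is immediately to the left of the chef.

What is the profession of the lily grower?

chef

Clue 2 places the artist in house 1.
The daisy grower is narrowed to house 1 or 2; consider each.
Placing it in house 2 leads to a contradiction, so it's in house 1.
Clue 4: the doctor is in house 2.
The chef is in house 3 (clue 5).
House 4 profession: only lawyer fits.
The lily grower is narrowed to house 3 or 4; consider each.
Placing it in house 4 leads to a contradiction, so it's in house 3.
The sunflower grower is in house 2 (clue 3).
That leaves peony as the flower for house 4.
So: house 1 = daisy/artist, house 2 = sunflower/doctor, house 3 = lily/chef, house 4 = peony/lawyer.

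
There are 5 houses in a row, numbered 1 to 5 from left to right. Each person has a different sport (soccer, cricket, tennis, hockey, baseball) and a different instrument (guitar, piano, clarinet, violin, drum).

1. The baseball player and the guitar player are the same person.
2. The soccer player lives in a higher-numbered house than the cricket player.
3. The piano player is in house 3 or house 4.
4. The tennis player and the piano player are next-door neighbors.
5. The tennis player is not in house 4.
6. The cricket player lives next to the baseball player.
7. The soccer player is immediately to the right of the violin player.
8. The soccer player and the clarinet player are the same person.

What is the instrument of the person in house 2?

The piano player is narrowed to house 3 or 4; consider each.
Placing it in house 3 leads to a contradiction, so it's in house 4.
The only sport still possible for house 4 is hockey.
The only sport still possible for house 5 is tennis.
So house 5 gets drum for instrument.
The cricket player is narrowed to house 1 or 2; consider each.
Placing it in house 1 leads to a contradiction, so it's in house 2.
Clue 2 places the soccer player in house 3.
Clue 7: the violin player is in house 2.
By clue 8, the clarinet player is in house 3.
So house 1 gets baseball for sport.
House 1 instrument: only guitar fits.
So: house 1 = baseball/guitar, house 2 = cricket/violin, house 3 = soccer/clarinet, house 4 = hockey/piano, house 5 = tennis/drum.

violin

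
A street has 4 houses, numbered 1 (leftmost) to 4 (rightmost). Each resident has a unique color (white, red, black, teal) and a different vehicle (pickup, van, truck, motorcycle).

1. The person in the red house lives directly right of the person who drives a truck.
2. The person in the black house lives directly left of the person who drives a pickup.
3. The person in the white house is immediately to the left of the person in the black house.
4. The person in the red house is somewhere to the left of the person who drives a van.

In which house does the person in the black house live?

2

House 4's color must be teal (nothing else left).
The only color still possible for house 1 is white.
Clue 3: the person in the black house is in house 2.
House 3 color: only red fits.
Clue 1 places the person who drives a truck in house 2.
The person who drives a pickup is in house 3 (clue 2).
From clue 4, the person who drives a van must be in house 4.
House 1 vehicle: only motorcycle fits.
So: house 1 = white/motorcycle, house 2 = black/truck, house 3 = red/pickup, house 4 = teal/van.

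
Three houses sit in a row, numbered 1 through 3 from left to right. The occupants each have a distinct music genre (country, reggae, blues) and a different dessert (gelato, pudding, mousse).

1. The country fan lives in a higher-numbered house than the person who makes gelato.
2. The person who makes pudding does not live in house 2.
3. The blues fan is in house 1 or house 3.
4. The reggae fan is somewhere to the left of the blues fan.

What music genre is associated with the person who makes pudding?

blues

The blues fan is in house 3 (clue 4).
House 1 music genre: only reggae fits.
House 2 music genre: only country fits.
From clue 1, the person who makes gelato must be in house 1.
So house 2 gets mousse for dessert.
House 3 dessert: only pudding fits.
So: house 1 = reggae/gelato, house 2 = country/mousse, house 3 = blues/pudding.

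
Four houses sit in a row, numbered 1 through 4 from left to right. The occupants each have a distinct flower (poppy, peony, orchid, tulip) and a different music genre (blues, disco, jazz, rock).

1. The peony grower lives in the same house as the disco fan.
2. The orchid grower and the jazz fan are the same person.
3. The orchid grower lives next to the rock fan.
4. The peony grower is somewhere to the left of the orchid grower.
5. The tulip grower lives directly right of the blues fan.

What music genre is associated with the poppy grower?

blues

The orchid grower is narrowed to house 2 or 3 or 4; consider each.
Placing it in house 2 and house 3 leads to a contradiction, so it's in house 4.
The jazz fan is in house 4 (clue 2).
The rock fan is in house 3 (clue 3).
The peony grower is narrowed to house 1 or 2; consider each.
Placing it in house 2 leads to a contradiction, so it's in house 1.
From clue 1, the disco fan must be in house 1.
So house 2 gets blues for music genre.
The tulip grower is in house 3 (clue 5).
House 2 flower: only poppy fits.
So: house 1 = peony/disco, house 2 = poppy/blues, house 3 = tulip/rock, house 4 = orchid/jazz.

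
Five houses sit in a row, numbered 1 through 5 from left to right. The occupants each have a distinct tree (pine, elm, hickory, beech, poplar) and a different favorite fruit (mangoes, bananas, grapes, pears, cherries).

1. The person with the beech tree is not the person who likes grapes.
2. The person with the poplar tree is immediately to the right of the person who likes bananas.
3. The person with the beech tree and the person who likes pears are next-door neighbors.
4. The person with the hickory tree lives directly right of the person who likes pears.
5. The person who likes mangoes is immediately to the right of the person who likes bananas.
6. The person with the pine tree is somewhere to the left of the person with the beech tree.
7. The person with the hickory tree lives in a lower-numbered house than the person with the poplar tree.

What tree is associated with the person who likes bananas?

The person with the beech tree is narrowed to house 2 or 3 or 4; consider each.
Placing it in house 3 and house 4 leads to a contradiction, so it's in house 2.
Clue 6: the person with the pine tree is in house 1.
From clue 4, the person who likes pears must be in house 3.
Clue 7 places the person with the poplar tree in house 5.
So house 3 gets elm for tree.
So house 4 gets hickory for tree.
From clue 2, the person who likes bananas must be in house 4.
The person who likes mangoes is in house 5 (clue 5).
House 1's favorite fruit must be grapes (nothing else left).
House 2 favorite fruit: only cherries fits.
So: house 1 = pine/grapes, house 2 = beech/cherries, house 3 = elm/pears, house 4 = hickory/bananas, house 5 = poplar/mangoes.

hickory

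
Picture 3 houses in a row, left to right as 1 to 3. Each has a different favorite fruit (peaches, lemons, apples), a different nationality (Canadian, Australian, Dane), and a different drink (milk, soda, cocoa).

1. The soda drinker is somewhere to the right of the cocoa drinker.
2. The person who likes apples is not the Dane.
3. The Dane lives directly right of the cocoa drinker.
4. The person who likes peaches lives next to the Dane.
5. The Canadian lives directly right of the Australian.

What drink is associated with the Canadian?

So house 1 gets Australian for nationality.
From clue 5, the Canadian must be in house 2.
House 3's nationality must be Dane (nothing else left).
Clue 3 places the cocoa drinker in house 2.
The person who likes peaches is in house 2 (clue 4).
The only favorite fruit still possible for house 1 is apples.
The only favorite fruit still possible for house 3 is lemons.
That leaves milk as the drink for house 1.
House 3's drink must be soda (nothing else left).
So: house 1 = apples/Australian/milk, house 2 = peaches/Canadian/cocoa, house 3 = lemons/Dane/soda.

cocoa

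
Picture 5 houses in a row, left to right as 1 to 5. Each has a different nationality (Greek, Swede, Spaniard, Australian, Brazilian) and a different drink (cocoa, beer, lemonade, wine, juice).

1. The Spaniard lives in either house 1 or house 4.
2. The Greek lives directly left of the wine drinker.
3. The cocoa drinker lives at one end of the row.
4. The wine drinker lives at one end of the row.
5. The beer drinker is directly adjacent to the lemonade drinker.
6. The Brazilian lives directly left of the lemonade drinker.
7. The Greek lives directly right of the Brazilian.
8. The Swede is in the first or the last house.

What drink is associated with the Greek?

lemonade

By clue 4, the wine drinker is in house 5.
Clue 2 places the Greek in house 4.
From clue 7, the Brazilian must be in house 3.
House 1's nationality must be Spaniard (nothing else left).
The only nationality still possible for house 2 is Australian.
That leaves Swede as the nationality for house 5.
The only drink still possible for house 1 is cocoa.
Clue 6: the lemonade drinker is in house 4.
The beer drinker is in house 3 (clue 5).
So house 2 gets juice for drink.
So: house 1 = Spaniard/cocoa, house 2 = Australian/juice, house 3 = Brazilian/beer, house 4 = Greek/lemonade, house 5 = Swede/wine.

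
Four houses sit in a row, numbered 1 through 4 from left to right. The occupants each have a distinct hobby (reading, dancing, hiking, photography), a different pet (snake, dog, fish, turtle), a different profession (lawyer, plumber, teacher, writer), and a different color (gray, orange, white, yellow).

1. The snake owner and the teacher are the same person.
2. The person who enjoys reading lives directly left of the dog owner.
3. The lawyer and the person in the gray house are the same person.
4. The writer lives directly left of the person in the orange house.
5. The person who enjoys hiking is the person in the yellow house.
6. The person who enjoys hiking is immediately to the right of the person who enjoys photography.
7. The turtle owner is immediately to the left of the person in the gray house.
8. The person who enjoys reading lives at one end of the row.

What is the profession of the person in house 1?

Clue 8: the person who enjoys reading is in house 1.
By clue 2, the dog owner is in house 2.
House 1's color must be white (nothing else left).
The person who enjoys hiking is narrowed to house 3 or 4; consider each.
Placing it in house 4 leads to a contradiction, so it's in house 3.
Clue 5 places the person in the yellow house in house 3.
Clue 6 places the person who enjoys photography in house 2.
That leaves dancing as the hobby for house 4.
The turtle owner is narrowed to house 1 or 3; consider each.
Placing it in house 3 leads to a contradiction, so it's in house 1.
Clue 7 places the person in the gray house in house 2.
The only color still possible for house 4 is orange.
Clue 3 places the lawyer in house 2.
From clue 4, the writer must be in house 3.
The only profession still possible for house 1 is plumber.
House 4 profession: only teacher fits.
Clue 1: the snake owner is in house 4.
So house 3 gets fish for pet.
So: house 1 = reading/turtle/plumber/white, house 2 = photography/dog/lawyer/gray, house 3 = hiking/fish/writer/yellow, house 4 = dancing/snake/teacher/orange.

plumber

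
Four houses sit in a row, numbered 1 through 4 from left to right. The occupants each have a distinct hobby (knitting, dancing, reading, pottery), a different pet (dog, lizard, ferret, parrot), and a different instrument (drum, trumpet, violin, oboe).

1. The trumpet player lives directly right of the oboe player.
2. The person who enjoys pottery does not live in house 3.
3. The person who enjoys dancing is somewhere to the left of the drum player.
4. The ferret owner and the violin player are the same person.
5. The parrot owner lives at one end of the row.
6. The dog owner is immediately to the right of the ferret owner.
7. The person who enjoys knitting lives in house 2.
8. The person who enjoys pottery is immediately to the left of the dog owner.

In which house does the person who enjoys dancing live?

3

By clue 7, the person who enjoys knitting is in house 2.
So house 1 gets pottery for hobby.
House 4 hobby: only reading fits.
From clue 3, the drum player must be in house 4.
Clue 8 places the dog owner in house 2.
So house 3 gets dancing for hobby.
House 1's pet must be ferret (nothing else left).
That leaves lizard as the pet for house 3.
House 4's pet must be parrot (nothing else left).
By clue 4, the violin player is in house 1.
That leaves oboe as the instrument for house 2.
House 3's instrument must be trumpet (nothing else left).
So: house 1 = pottery/ferret/violin, house 2 = knitting/dog/oboe, house 3 = dancing/lizard/trumpet, house 4 = reading/parrot/drum.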